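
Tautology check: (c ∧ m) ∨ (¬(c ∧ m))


Build the truth table over {c, m}:
c | m | φ
---------
F | F | T
T | F | T
F | T | T
T | T | T
Every row evaluates to true.

Yes, it is a tautology.


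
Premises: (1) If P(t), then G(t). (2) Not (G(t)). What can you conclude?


Modus tollens: from (P → Q) and ¬Q, infer ¬P.
Q = 'G(t)' is denied; since P → Q, P must also fail.

Not (P(t)).


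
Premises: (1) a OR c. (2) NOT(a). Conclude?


Disjunctive syllogism: from (P ∨ Q) and ¬P, infer Q.
One disjunct, 'a', is ruled out; the other must hold.

c


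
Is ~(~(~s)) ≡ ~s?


Compare truth tables:
s | φ | ψ
---------
False | True | True
True | False | False
The columns φ and ψ agree on every row.

Yes, they are logically equivalent.


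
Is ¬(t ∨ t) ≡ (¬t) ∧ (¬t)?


Compare truth tables:
t | φ | ψ
---------
F | T | T
T | F | F
The columns φ and ψ agree on every row.

Yes, they are logically equivalent.


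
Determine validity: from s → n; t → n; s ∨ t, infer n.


This matches the form of proof by cases: the conclusion follows in every model of the premises.

Valid.


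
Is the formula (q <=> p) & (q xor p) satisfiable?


Check all 4 assignments over {p, q}:
p | q | φ
---------
False | False | False
True | False | False
False | True | False
True | True | False
No assignment makes the formula true.

Unsatisfiable.


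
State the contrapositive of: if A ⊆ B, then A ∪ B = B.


The contrapositive of (P → Q) is (¬Q → ¬P); it is logically equivalent to the original.
Here P = 'A ⊆ B' and Q = 'A ∪ B = B'.

If not (A ∪ B = B), then not (A ⊆ B).


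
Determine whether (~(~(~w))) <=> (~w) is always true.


Build the truth table over {w}:
w | φ
-----
False | True
True | True
Every row evaluates to true.

Yes, it is a tautology.


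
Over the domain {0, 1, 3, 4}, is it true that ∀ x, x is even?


Evaluate the predicate on each element: 0:T, 1:F, 3:F, 4:T.
Counterexample x = 1 fails the predicate.

F


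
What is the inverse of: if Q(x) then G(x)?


The inverse of (P → Q) is (¬P → ¬Q). It is equivalent to the converse, not to the original.
Here P = 'Q(x)' and Q = 'G(x)'.

If not (Q(x)), then not (G(x)).


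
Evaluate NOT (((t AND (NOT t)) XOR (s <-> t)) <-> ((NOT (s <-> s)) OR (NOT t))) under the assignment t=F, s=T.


Substitute t=F, s=T:
NOT t = T
t AND (NOT t) = F AND T = F
s <-> t = T <-> F = F
(t AND (NOT t)) XOR (s <-> t) = F XOR F = F
s <-> s = T <-> T = T
NOT (s <-> s) = F
NOT t = T
(NOT (s <-> s)) OR (NOT t) = F OR T = T
((t AND (NOT t)) XOR (s <-> t)) <-> ((NOT (s <-> s)) OR (NOT t)) = F <-> T = F
NOT (((t AND (NOT t)) XOR (s <-> t)) <-> ((NOT (s <-> s)) OR (NOT t))) = T

T


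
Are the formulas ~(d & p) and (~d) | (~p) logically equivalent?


Compare truth tables:
d | p | φ | ψ
-------------
False | False | True | True
True | False | True | True
False | True | True | True
True | True | False | False
The columns φ and ψ agree on every row.

Yes, they are logically equivalent.


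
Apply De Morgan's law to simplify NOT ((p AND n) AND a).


De Morgan: the negation of a conjunction is the disjunction of the negations.
Distribute NOT across AND, flipping it to OR, and negate each literal.

((NOT p) OR (NOT n)) OR (NOT a)


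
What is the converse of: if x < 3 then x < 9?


The converse of (P → Q) is (Q → P). It is not in general equivalent to the original.
Here P = 'x < 3' and Q = 'x < 9'.

If x < 9, then x < 3.


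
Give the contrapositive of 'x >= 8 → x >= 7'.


The contrapositive of (P → Q) is (¬Q → ¬P); it is logically equivalent to the original.
Here P = 'x >= 8' and Q = 'x >= 7'.

If not (x >= 7), then not (x >= 8).


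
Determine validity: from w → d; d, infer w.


This is affirming the consequent (fallacy). There exist truth assignments where the premises are all true but the conclusion is false.

Invalid.


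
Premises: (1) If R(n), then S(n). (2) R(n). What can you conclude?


Modus ponens: from (P → Q) and P, infer Q.
P = 'R(n)' is asserted, and P → Q holds, so Q follows.

S(n).


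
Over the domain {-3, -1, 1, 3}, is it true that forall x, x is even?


Evaluate the predicate on each element: -3:False, -1:False, 1:False, 3:False.
Counterexample x = -3 fails the predicate.

False


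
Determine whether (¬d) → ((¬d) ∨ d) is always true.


Build the truth table over {d}:
d | φ
-----
F | T
T | T
Every row evaluates to true.

Yes, it is a tautology.


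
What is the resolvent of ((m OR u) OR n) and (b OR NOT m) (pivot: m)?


The clauses contain complementary literals m and NOTm.
Resolution eliminates this pair and disjoins the remaining literals (merging duplicates).

((n OR u) OR b)


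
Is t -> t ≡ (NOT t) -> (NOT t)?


Compare truth tables:
t | φ | ψ
---------
F | T | T
T | T | T
The columns φ and ψ agree on every row.

Yes, they are logically equivalent.


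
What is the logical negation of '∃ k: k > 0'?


¬(∀ x: φ) = ∃ x: ¬φ, and ¬(∃ x: φ) = ∀ x: ¬φ.
Apply to the existential statement.

∀ k: ¬(k > 0)


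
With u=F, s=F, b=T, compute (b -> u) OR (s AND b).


Substitute u=F, s=F, b=T:
b -> u = T -> F = F
s AND b = F AND T = F
(b -> u) OR (s AND b) = F OR F = F

F


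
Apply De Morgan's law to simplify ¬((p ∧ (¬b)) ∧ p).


De Morgan: the negation of a conjunction is the disjunction of the negations.
Distribute ¬ across ∧, flipping it to ∨, and negate each literal.

((¬p) ∨ b) ∨ (¬p)


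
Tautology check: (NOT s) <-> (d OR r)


Build the truth table over {d, r, s}:
d | r | s | φ
-------------
F | F | F | F
T | F | F | T
F | T | F | T
T | T | F | T
F | F | T | T
T | F | T | F
F | T | T | F
T | T | T | F
Counterexample at row 1: with d=F, r=F, s=F, the formula is F.

No, it is not a tautology.


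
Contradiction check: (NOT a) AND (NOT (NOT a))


Truth table over {a}:
a | φ
-----
F | F
T | F
Every row is false.

Yes, it is a contradiction.


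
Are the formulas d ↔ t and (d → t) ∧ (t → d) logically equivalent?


Compare truth tables:
d | t | φ | ψ
-------------
F | F | T | T
T | F | F | F
F | T | F | F
T | T | T | T
The columns φ and ψ agree on every row.

Yes, they are logically equivalent.


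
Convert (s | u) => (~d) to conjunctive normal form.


Step 1: Rewrite as ¬(s ∨ u) ∨ (¬d) = (¬s ∧ ¬u) ∨ (¬d).
Step 2: Distribute ∨ over ∧.

((~s) | (~d)) & ((~u) | (~d))


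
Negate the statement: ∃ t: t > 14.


¬(∀ x: φ) = ∃ x: ¬φ, and ¬(∃ x: φ) = ∀ x: ¬φ.
Apply to the existential statement.

∀ t: ¬(t > 14)


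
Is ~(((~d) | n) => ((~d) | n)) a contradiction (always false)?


Truth table over {d, n}:
d | n | φ
---------
False | False | False
True | False | False
False | True | False
True | True | False
Every row is false.

Yes, it is a contradiction.


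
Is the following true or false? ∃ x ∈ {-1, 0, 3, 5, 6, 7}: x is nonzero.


Evaluate the predicate on each element: -1:T, 0:F, 3:T, 5:T, 6:T, 7:T.
Witness x = -1 satisfies the predicate.

T


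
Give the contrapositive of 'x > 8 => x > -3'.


The contrapositive of (P → Q) is (¬Q → ¬P); it is logically equivalent to the original.
Here P = 'x > 8' and Q = 'x > -3'.

If not (x > -3), then not (x > 8).


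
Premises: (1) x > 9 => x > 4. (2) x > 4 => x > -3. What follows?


Hypothetical syllogism: from (P → Q) and (Q → R), infer (P → R).
Chain the two implications through the shared middle term 'x > 4'.

x > 9 => x > -3


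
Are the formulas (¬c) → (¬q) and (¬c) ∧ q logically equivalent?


Compare truth tables:
c | q | φ | ψ
-------------
F | F | T | F
T | F | T | F
F | T | F | T
T | T | T | F
They differ at row 1 (c=F, q=F): φ=T but ψ=F.

No, they are not logically equivalent.


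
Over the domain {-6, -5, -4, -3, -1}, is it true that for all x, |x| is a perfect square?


Evaluate the predicate on each element: -6:F, -5:F, -4:T, -3:F, -1:T.
Counterexample x = -6 fails the predicate.

F


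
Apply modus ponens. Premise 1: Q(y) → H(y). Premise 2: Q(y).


Modus ponens: from (P → Q) and P, infer Q.
P = 'Q(y)' is asserted, and P → Q holds, so Q follows.

H(y).


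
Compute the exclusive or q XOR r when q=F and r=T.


Exclusive or is true when exactly one operand is true.
Substitute: q=F, r=T.
F XOR T evaluates to T.

T


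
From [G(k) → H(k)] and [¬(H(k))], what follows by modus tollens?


Modus tollens: from (P → Q) and ¬Q, infer ¬P.
Q = 'H(k)' is denied; since P → Q, P must also fail.

Not (G(k)).


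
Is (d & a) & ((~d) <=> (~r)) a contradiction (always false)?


Truth table over {a, d, r}:
a | d | r | φ
-------------
False | False | False | False
True | False | False | False
False | True | False | False
True | True | False | False
False | False | True | False
True | False | True | False
False | True | True | False
True | True | True | True
Satisfying assignment at row 8: a=True, d=True, r=True gives True.

No, it is not a contradiction.


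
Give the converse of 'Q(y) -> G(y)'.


The converse of (P → Q) is (Q → P). It is not in general equivalent to the original.
Here P = 'Q(y)' and Q = 'G(y)'.

If G(y), then Q(y).


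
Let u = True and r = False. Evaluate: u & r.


Conjunction is true only when both operands are true.
Substitute: u=True, r=False.
True & False evaluates to False.

False


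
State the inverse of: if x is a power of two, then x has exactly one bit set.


The inverse of (P → Q) is (¬P → ¬Q). It is equivalent to the converse, not to the original.
Here P = 'x is a power of two' and Q = 'x has exactly one bit set'.

If not (x is a power of two), then not (x has exactly one bit set).


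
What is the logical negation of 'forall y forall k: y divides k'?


Negation flips each quantifier (∀↔∃) and negates the inner predicate.
¬(forall y forall k: φ) = exists y exists k: ¬φ.

exists y exists k: ~(y divides k)


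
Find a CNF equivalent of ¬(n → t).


Step 1: Rewrite n → t as ¬n ∨ t.
Step 2: Negate: ¬(¬n ∨ t) = n ∧ ¬t (De Morgan + double negation).

n ∧ (¬t)


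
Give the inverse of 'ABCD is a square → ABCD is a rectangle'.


The inverse of (P → Q) is (¬P → ¬Q). It is equivalent to the converse, not to the original.
Here P = 'ABCD is a square' and Q = 'ABCD is a rectangle'.

If not (ABCD is a square), then not (ABCD is a rectangle).


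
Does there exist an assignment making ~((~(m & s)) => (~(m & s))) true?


Check all 4 assignments over {m, s}:
m | s | φ
---------
False | False | False
True | False | False
False | True | False
True | True | False
No assignment makes the formula true.

Unsatisfiable.


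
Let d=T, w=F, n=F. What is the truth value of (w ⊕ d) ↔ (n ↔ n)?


Substitute d=T, w=F, n=F:
w ⊕ d = F ⊕ T = T
n ↔ n = F ↔ F = T
(w ⊕ d) ↔ (n ↔ n) = T ↔ T = T

T


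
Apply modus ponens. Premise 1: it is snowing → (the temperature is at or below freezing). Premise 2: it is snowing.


Modus ponens: from (P → Q) and P, infer Q.
P = 'it is snowing' is asserted, and P → Q holds, so Q follows.

(the temperature is at or below freezing).


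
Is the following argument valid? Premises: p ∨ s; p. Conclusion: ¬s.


This is affirming a disjunct (fallacy). There exist truth assignments where the premises are all true but the conclusion is false.

Invalid.


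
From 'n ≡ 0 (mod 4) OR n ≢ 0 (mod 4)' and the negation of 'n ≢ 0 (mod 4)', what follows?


Disjunctive syllogism: from (P ∨ Q) and ¬P, infer Q.
One disjunct, 'n ≢ 0 (mod 4)', is ruled out; the other must hold.

n ≡ 0 (mod 4)


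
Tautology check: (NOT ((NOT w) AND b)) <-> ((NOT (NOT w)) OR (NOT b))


Build the truth table over {b, w}:
b | w | φ
---------
F | F | T
T | F | T
F | T | T
T | T | T
Every row evaluates to true.

Yes, it is a tautology.


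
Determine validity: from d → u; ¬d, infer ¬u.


This is denying the antecedent (fallacy). There exist truth assignments where the premises are all true but the conclusion is false.

Invalid.


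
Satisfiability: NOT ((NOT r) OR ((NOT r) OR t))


Search for a satisfying assignment over {r, t}.
Try r=T, t=F: the formula evaluates to T.
A satisfying assignment exists.

Satisfiable.


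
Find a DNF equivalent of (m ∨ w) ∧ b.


Step 1: Distribute ∧ over ∨: (m ∨ w) ∧ b = (m ∧ b) ∨ (w ∧ b).

(m ∧ b) ∨ (w ∧ b)


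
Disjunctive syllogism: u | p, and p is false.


Disjunctive syllogism: from (P ∨ Q) and ¬P, infer Q.
One disjunct, 'p', is ruled out; the other must hold.

u


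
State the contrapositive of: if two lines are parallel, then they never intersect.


The contrapositive of (P → Q) is (¬Q → ¬P); it is logically equivalent to the original.
Here P = 'two lines are parallel' and Q = 'they never intersect'.

If not (they never intersect), then not (two lines are parallel).


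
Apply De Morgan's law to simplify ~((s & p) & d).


De Morgan: the negation of a conjunction is the disjunction of the negations.
Distribute ~ across &, flipping it to |, and negate each literal.

((~s) | (~p)) | (~d)


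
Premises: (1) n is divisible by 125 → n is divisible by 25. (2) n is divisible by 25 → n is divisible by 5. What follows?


Hypothetical syllogism: from (P → Q) and (Q → R), infer (P → R).
Chain the two implications through the shared middle term 'n is divisible by 25'.

n is divisible by 125 → n is divisible by 5


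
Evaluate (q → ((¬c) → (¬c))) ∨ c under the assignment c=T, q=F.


Substitute c=T, q=F:
¬c = F
¬c = F
(¬c) → (¬c) = F → F = T
q → ((¬c) → (¬c)) = F → T = T
(q → ((¬c) → (¬c))) ∨ c = T ∨ T = T

T


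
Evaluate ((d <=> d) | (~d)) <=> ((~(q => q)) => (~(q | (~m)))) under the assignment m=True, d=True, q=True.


Substitute m=True, d=True, q=True:
d <=> d = True <=> True = True
~d = False
(d <=> d) | (~d) = True | False = True
q => q = True => True = True
~(q => q) = False
~m = False
q | (~m) = True | False = True
~(q | (~m)) = False
(~(q => q)) => (~(q | (~m))) = False => False = True
((d <=> d) | (~d)) <=> ((~(q => q)) => (~(q | (~m)))) = True <=> True = True

True


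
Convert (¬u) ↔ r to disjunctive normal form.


Step 1: (¬u) ↔ r is true exactly when both agree: ((¬u) ∧ r) ∨ (¬(¬u) ∧ ¬r).
Step 2: Eliminate any double negations (¬¬X = X).

((¬u) ∧ r) ∨ (u ∧ (¬r))


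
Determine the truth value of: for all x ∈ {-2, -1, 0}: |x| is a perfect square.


Evaluate the predicate on each element: -2:F, -1:T, 0:T.
Counterexample x = -2 fails the predicate.

F


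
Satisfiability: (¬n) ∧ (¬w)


Search for a satisfying assignment over {n, w}.
Try n=F, w=F: the formula evaluates to T.
A satisfying assignment exists.

Satisfiable.


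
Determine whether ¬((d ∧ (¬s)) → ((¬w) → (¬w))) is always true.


Build the truth table over {d, s, w}:
d | s | w | φ
-------------
F | F | F | F
T | F | F | F
F | T | F | F
T | T | F | F
F | F | T | F
T | F | T | F
F | T | T | F
T | T | T | F
Counterexample at row 1: with d=F, s=F, w=F, the formula is F.

No, it is not a tautology.


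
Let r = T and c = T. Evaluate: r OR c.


Disjunction is false only when both operands are false.
Substitute: r=T, c=T.
T OR T evaluates to T.

T


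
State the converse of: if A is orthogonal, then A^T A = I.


The converse of (P → Q) is (Q → P). It is not in general equivalent to the original.
Here P = 'A is orthogonal' and Q = 'A^T A = I'.

If A^T A = I, then A is orthogonal.


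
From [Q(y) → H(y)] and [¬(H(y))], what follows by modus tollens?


Modus tollens: from (P → Q) and ¬Q, infer ¬P.
Q = 'H(y)' is denied; since P → Q, P must also fail.

Not (Q(y)).


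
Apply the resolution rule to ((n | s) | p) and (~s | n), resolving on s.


The clauses contain complementary literals s and ~s.
Resolution eliminates this pair and disjoins the remaining literals (merging duplicates).

(p | n)


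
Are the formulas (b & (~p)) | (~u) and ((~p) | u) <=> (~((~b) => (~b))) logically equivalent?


Compare truth tables:
b | p | u | φ | ψ
-----------------
False | False | False | True | False
True | False | False | True | False
False | True | False | True | True
True | True | False | True | True
False | False | True | False | False
True | False | True | True | False
False | True | True | False | False
True | True | True | False | False
They differ at row 1 (b=False, p=False, u=False): φ=True but ψ=False.

No, they are not logically equivalent.


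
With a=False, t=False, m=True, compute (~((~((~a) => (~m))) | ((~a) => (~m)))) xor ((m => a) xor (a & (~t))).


Substitute a=False, t=False, m=True:
… (earlier sub-steps elided)
~a = True
~m = False
(~a) => (~m) = True => False = False
(~((~a) => (~m))) | ((~a) => (~m)) = True | False = True
~((~((~a) => (~m))) | ((~a) => (~m))) = False
m => a = True => False = False
~t = True
a & (~t) = False & True = False
(m => a) xor (a & (~t)) = False xor False = False
(~((~((~a) => (~m))) | ((~a) => (~m)))) xor ((m => a) xor (a & (~t))) = False xor False = False

False


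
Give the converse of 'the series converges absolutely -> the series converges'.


The converse of (P → Q) is (Q → P). It is not in general equivalent to the original.
Here P = 'the series converges absolutely' and Q = 'the series converges'.

If the series converges, then the series converges absolutely.


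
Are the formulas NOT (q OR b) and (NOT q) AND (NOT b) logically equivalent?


Compare truth tables:
b | q | φ | ψ
-------------
F | F | T | T
T | F | F | F
F | T | F | F
T | T | F | F
The columns φ and ψ agree on every row.

Yes, they are logically equivalent.


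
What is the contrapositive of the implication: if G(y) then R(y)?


The contrapositive of (P → Q) is (¬Q → ¬P); it is logically equivalent to the original.
Here P = 'G(y)' and Q = 'R(y)'.

If not (R(y)), then not (G(y)).


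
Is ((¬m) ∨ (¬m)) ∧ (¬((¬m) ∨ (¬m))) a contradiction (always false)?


Truth table over {m}:
m | φ
-----
F | F
T | F
Every row is false.

Yes, it is a contradiction.


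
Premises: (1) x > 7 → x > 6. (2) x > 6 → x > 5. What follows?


Hypothetical syllogism: from (P → Q) and (Q → R), infer (P → R).
Chain the two implications through the shared middle term 'x > 6'.

x > 7 → x > 5


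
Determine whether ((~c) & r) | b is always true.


Build the truth table over {b, c, r}:
b | c | r | φ
-------------
False | False | False | False
True | False | False | True
False | True | False | False
True | True | False | True
False | False | True | True
True | False | True | True
False | True | True | False
True | True | True | True
Counterexample at row 1: with b=False, c=False, r=False, the formula is False.

No, it is not a tautology.


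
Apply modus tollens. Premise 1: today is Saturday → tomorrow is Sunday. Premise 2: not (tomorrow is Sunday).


Modus tollens: from (P → Q) and ¬Q, infer ¬P.
Q = 'tomorrow is Sunday' is denied; since P → Q, P must also fail.

Not (today is Saturday).


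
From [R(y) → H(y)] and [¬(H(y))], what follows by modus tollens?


Modus tollens: from (P → Q) and ¬Q, infer ¬P.
Q = 'H(y)' is denied; since P → Q, P must also fail.

Not (R(y)).


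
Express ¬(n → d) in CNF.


Step 1: Rewrite n → d as ¬n ∨ d.
Step 2: Negate: ¬(¬n ∨ d) = n ∧ ¬d (De Morgan + double negation).

n ∧ (¬d)


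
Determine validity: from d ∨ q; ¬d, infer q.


This matches the form of disjunctive syllogism: the conclusion follows in every model of the premises.

Valid.


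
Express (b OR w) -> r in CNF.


Step 1: Rewrite as ¬(b ∨ w) ∨ r = (¬b ∧ ¬w) ∨ r.
Step 2: Distribute ∨ over ∧.

((NOT b) OR r) AND ((NOT w) OR r)


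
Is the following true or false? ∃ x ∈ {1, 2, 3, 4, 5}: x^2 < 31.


Evaluate the predicate on each element: 1:T, 2:T, 3:T, 4:T, 5:T.
Witness x = 1 satisfies the predicate.

T


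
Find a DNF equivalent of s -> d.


Step 1: Rewrite s → d as ¬s ∨ d.

(NOT s) OR d


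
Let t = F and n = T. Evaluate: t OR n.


Disjunction is false only when both operands are false.
Substitute: t=F, n=T.
F OR T evaluates to T.

T


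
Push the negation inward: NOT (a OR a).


De Morgan: the negation of a disjunction is the conjunction of the negations.
Distribute NOT across OR, flipping it to AND, and negate each literal.

(NOT a) AND (NOT a)


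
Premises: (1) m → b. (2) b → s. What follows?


Hypothetical syllogism: from (P → Q) and (Q → R), infer (P → R).
Chain the two implications through the shared middle term 'b'.

m → s


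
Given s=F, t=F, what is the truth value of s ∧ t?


Conjunction is true only when both operands are true.
Substitute: s=F, t=F.
F ∧ F evaluates to F.

F


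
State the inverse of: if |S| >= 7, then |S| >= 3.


The inverse of (P → Q) is (¬P → ¬Q). It is equivalent to the converse, not to the original.
Here P = '|S| >= 7' and Q = '|S| >= 3'.

If not (|S| >= 7), then not (|S| >= 3).


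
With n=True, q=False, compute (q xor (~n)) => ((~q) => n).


Substitute n=True, q=False:
~n = False
q xor (~n) = False xor False = False
~q = True
(~q) => n = True => True = True
(q xor (~n)) => ((~q) => n) = False => True = True

True


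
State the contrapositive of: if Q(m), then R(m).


The contrapositive of (P → Q) is (¬Q → ¬P); it is logically equivalent to the original.
Here P = 'Q(m)' and Q = 'R(m)'.

If not (R(m)), then not (Q(m)).


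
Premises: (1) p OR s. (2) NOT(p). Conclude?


Disjunctive syllogism: from (P ∨ Q) and ¬P, infer Q.
One disjunct, 'p', is ruled out; the other must hold.

s


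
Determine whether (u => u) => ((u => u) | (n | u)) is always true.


Build the truth table over {n, u}:
n | u | φ
---------
False | False | True
True | False | True
False | True | True
True | True | True
Every row evaluates to true.

Yes, it is a tautology.


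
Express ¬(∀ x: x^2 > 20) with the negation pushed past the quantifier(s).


¬(∀ x: φ) = ∃ x: ¬φ, and ¬(∃ x: φ) = ∀ x: ¬φ.
Apply to the universal statement.

∃ x: ¬(x^2 > 20)


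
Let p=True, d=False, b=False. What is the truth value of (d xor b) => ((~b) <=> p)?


Substitute p=True, d=False, b=False:
d xor b = False xor False = False
~b = True
(~b) <=> p = True <=> True = True
(d xor b) => ((~b) <=> p) = False => True = True

True


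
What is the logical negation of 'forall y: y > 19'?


¬(forall x: φ) = exists x: ¬φ, and ¬(exists x: φ) = forall x: ¬φ.
Apply to the universal statement.

exists y: ~(y > 19)


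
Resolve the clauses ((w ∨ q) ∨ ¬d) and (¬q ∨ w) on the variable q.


The clauses contain complementary literals q and ¬q.
Resolution eliminates this pair and disjoins the remaining literals (merging duplicates).

(w ∨ ¬d)


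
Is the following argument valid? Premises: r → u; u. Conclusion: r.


This is affirming the consequent (fallacy). There exist truth assignments where the premises are all true but the conclusion is false.

Invalid.


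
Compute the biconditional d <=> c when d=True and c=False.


Biconditional is true when both operands have the same truth value.
Substitute: d=True, c=False.
True <=> False evaluates to False.

False


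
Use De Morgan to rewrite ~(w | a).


De Morgan: the negation of a disjunction is the conjunction of the negations.
Distribute ~ across |, flipping it to &, and negate each literal.

(~w) & (~a)


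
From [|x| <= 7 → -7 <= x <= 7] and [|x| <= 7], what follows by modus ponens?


Modus ponens: from (P → Q) and P, infer Q.
P = '|x| <= 7' is asserted, and P → Q holds, so Q follows.

-7 <= x <= 7.


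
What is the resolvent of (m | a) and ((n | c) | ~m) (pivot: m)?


The clauses contain complementary literals m and ~m.
Resolution eliminates this pair and disjoins the remaining literals (merging duplicates).

((a | c) | n)


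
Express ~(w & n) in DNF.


Step 1: Apply De Morgan: ¬(w ∧ n) = ¬w ∨ ¬n.

(~w) | (~n)


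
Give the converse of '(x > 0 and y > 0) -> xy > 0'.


The converse of (P → Q) is (Q → P). It is not in general equivalent to the original.
Here P = '(x > 0 and y > 0)' and Q = 'xy > 0'.

If xy > 0, then (x > 0 and y > 0).


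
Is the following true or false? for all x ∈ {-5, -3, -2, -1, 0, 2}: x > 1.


Evaluate the predicate on each element: -5:F, -3:F, -2:F, -1:F, 0:F, 2:T.
Counterexample x = -5 fails the predicate.

F


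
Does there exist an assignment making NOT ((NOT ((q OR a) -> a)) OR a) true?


Search for a satisfying assignment over {a, q}.
Try a=F, q=F: the formula evaluates to T.
A satisfying assignment exists.

Satisfiable.


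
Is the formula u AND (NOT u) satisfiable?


Check all 2 assignments over {u}:
u | φ
-----
F | F
T | F
No assignment makes the formula true.

Unsatisfiable.


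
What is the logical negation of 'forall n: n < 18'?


¬(forall x: φ) = exists x: ¬φ, and ¬(exists x: φ) = forall x: ¬φ.
Apply to the universal statement.

exists n: ~(n < 18)


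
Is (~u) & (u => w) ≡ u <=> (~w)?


Compare truth tables:
u | w | φ | ψ
-------------
False | False | True | False
True | False | False | True
False | True | True | True
True | True | False | False
They differ at row 1 (u=False, w=False): φ=True but ψ=False.

No, they are not logically equivalent.


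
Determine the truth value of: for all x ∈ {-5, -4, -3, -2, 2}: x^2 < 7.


Evaluate the predicate on each element: -5:F, -4:F, -3:F, -2:T, 2:T.
Counterexample x = -5 fails the predicate.

F


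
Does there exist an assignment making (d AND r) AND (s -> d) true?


Search for a satisfying assignment over {d, r, s}.
Try d=T, r=T, s=F: the formula evaluates to T.
A satisfying assignment exists.

Satisfiable.


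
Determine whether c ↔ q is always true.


Build the truth table over {c, q}:
c | q | φ
---------
F | F | T
T | F | F
F | T | F
T | T | T
Counterexample at row 2: with c=T, q=F, the formula is F.

No, it is not a tautology.


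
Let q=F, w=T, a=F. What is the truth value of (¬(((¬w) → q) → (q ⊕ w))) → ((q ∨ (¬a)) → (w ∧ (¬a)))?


Substitute q=F, w=T, a=F:
… (earlier sub-steps elided)
(¬w) → q = F → F = T
q ⊕ w = F ⊕ T = T
((¬w) → q) → (q ⊕ w) = T → T = T
¬(((¬w) → q) → (q ⊕ w)) = F
¬a = T
q ∨ (¬a) = F ∨ T = T
¬a = T
w ∧ (¬a) = T ∧ T = T
(q ∨ (¬a)) → (w ∧ (¬a)) = T → T = T
(¬(((¬w) → q) → (q ⊕ w))) → ((q ∨ (¬a)) → (w ∧ (¬a))) = F → T = T

T


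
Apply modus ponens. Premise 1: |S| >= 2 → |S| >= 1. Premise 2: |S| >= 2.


Modus ponens: from (P → Q) and P, infer Q.
P = '|S| >= 2' is asserted, and P → Q holds, so Q follows.

|S| >= 1.


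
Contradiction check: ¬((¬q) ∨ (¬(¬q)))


Truth table over {q}:
q | φ
-----
F | F
T | F
Every row is false.

Yes, it is a contradiction.


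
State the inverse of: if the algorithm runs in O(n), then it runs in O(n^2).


The inverse of (P → Q) is (¬P → ¬Q). It is equivalent to the converse, not to the original.
Here P = 'the algorithm runs in O(n)' and Q = 'it runs in O(n^2)'.

If not (the algorithm runs in O(n)), then not (it runs in O(n^2)).


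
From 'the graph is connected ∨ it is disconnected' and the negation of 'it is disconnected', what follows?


Disjunctive syllogism: from (P ∨ Q) and ¬P, infer Q.
One disjunct, 'it is disconnected', is ruled out; the other must hold.

the graph is connected


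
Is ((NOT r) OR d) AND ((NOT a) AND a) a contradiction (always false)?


Truth table over {a, d, r}:
a | d | r | φ
-------------
F | F | F | F
T | F | F | F
F | T | F | F
T | T | F | F
F | F | T | F
T | F | T | F
F | T | T | F
T | T | T | F
Every row is false.

Yes, it is a contradiction.


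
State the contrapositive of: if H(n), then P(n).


The contrapositive of (P → Q) is (¬Q → ¬P); it is logically equivalent to the original.
Here P = 'H(n)' and Q = 'P(n)'.

If not (P(n)), then not (H(n)).


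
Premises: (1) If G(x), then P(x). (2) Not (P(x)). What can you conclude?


Modus tollens: from (P → Q) and ¬Q, infer ¬P.
Q = 'P(x)' is denied; since P → Q, P must also fail.

Not (G(x)).


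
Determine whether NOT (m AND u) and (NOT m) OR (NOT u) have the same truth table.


Compare truth tables:
m | u | φ | ψ
-------------
F | F | T | T
T | F | T | T
F | T | T | T
T | T | F | F
The columns φ and ψ agree on every row.

Yes, they are logically equivalent.


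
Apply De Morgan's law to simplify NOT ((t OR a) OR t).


De Morgan: the negation of a disjunction is the conjunction of the negations.
Distribute NOT across OR, flipping it to AND, and negate each literal.

((NOT t) AND (NOT a)) AND (NOT t)


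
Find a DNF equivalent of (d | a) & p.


Step 1: Distribute ∧ over ∨: (d ∨ a) ∧ p = (d ∧ p) ∨ (a ∧ p).

(d & p) | (a & p)


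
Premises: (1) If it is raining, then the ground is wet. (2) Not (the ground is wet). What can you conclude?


Modus tollens: from (P → Q) and ¬Q, infer ¬P.
Q = 'the ground is wet' is denied; since P → Q, P must also fail.

Not (it is raining).


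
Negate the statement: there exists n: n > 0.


¬(for all x: φ) = there exists x: ¬φ, and ¬(there exists x: φ) = for all x: ¬φ.
Apply to the existential statement.

for all n: NOT(n > 0)


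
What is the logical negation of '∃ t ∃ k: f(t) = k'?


Negation flips each quantifier (∀↔∃) and negates the inner predicate.
¬(∃ t ∃ k: φ) = ∀ t ∀ k: ¬φ.

∀ t ∀ k: ¬(f(t) = k)


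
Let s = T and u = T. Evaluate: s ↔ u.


Biconditional is true when both operands have the same truth value.
Substitute: s=T, u=T.
T ↔ T evaluates to T.

T


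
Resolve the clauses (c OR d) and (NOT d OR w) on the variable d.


The clauses contain complementary literals d and NOTd.
Resolution eliminates this pair and disjoins the remaining literals (merging duplicates).

(c OR w)


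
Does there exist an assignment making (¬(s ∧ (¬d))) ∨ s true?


Search for a satisfying assignment over {d, s}.
Try d=F, s=F: the formula evaluates to T.
A satisfying assignment exists.

Satisfiable.


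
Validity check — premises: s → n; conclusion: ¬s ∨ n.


This matches the form of material implication: the conclusion follows in every model of the premises.

Valid.


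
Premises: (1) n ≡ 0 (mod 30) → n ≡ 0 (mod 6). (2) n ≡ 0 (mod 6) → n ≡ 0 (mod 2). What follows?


Hypothetical syllogism: from (P → Q) and (Q → R), infer (P → R).
Chain the two implications through the shared middle term 'n ≡ 0 (mod 6)'.

n ≡ 0 (mod 30) → n ≡ 0 (mod 2)


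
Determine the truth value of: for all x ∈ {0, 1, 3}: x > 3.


Evaluate the predicate on each element: 0:F, 1:F, 3:F.
Counterexample x = 0 fails the predicate.

F


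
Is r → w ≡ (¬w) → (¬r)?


Compare truth tables:
r | w | φ | ψ
-------------
F | F | T | T
T | F | F | F
F | T | T | T
T | T | T | T
The columns φ and ψ agree on every row.

Yes, they are logically equivalent.


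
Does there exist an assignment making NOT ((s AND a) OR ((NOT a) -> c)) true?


Search for a satisfying assignment over {a, c, s}.
Try a=F, c=F, s=F: the formula evaluates to T.
A satisfying assignment exists.

Satisfiable.


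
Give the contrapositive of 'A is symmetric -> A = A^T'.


The contrapositive of (P → Q) is (¬Q → ¬P); it is logically equivalent to the original.
Here P = 'A is symmetric' and Q = 'A = A^T'.

If not (A = A^T), then not (A is symmetric).


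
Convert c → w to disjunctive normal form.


Step 1: Rewrite c → w as ¬c ∨ w.

(¬c) ∨ w


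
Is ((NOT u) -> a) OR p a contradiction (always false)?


Truth table over {a, p, u}:
a | p | u | φ
-------------
F | F | F | F
T | F | F | T
F | T | F | T
T | T | F | T
F | F | T | T
T | F | T | T
F | T | T | T
T | T | T | T
Satisfying assignment at row 2: a=T, p=F, u=F gives T.

No, it is not a contradiction.


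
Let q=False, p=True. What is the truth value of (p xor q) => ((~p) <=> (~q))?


Substitute q=False, p=True:
p xor q = True xor False = True
~p = False
~q = True
(~p) <=> (~q) = False <=> True = False
(p xor q) => ((~p) <=> (~q)) = True => False = False

False


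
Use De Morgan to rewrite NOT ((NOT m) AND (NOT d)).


De Morgan: the negation of a conjunction is the disjunction of the negations.
Distribute NOT across AND, flipping it to OR, and negate each literal.

m OR d


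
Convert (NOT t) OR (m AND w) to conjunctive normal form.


Step 1: Distribute ∨ over ∧: (¬t) ∨ (m ∧ w) = ((¬t) ∨ m) ∧ ((¬t) ∨ w).

((NOT t) OR m) AND ((NOT t) OR w)


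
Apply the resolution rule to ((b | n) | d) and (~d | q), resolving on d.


The clauses contain complementary literals d and ~d.
Resolution eliminates this pair and disjoins the remaining literals (merging duplicates).

((n | b) | q)


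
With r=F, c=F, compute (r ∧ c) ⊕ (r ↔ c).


Substitute r=F, c=F:
r ∧ c = F ∧ F = F
r ↔ c = F ↔ F = T
(r ∧ c) ⊕ (r ↔ c) = F ⊕ T = T

T


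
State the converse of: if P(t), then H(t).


The converse of (P → Q) is (Q → P). It is not in general equivalent to the original.
Here P = 'P(t)' and Q = 'H(t)'.

If H(t), then P(t).


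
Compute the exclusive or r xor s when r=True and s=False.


Exclusive or is true when exactly one operand is true.
Substitute: r=True, s=False.
True xor False evaluates to True.

True


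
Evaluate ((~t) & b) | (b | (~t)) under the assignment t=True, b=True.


Substitute t=True, b=True:
~t = False
(~t) & b = False & True = False
~t = False
b | (~t) = True | False = True
((~t) & b) | (b | (~t)) = False | True = True

True


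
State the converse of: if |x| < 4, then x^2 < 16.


The converse of (P → Q) is (Q → P). It is not in general equivalent to the original.
Here P = '|x| < 4' and Q = 'x^2 < 16'.

If x^2 < 16, then |x| < 4.


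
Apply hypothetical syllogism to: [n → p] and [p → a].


Hypothetical syllogism: from (P → Q) and (Q → R), infer (P → R).
Chain the two implications through the shared middle term 'p'.

n → a


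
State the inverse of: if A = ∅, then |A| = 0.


The inverse of (P → Q) is (¬P → ¬Q). It is equivalent to the converse, not to the original.
Here P = 'A = ∅' and Q = '|A| = 0'.

If not (A = ∅), then not (|A| = 0).


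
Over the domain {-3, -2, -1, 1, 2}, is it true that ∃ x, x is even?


Evaluate the predicate on each element: -3:F, -2:T, -1:F, 1:F, 2:T.
Witness x = -2 satisfies the predicate.

T


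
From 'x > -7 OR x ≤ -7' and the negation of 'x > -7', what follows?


Disjunctive syllogism: from (P ∨ Q) and ¬P, infer Q.
One disjunct, 'x > -7', is ruled out; the other must hold.

x ≤ -7


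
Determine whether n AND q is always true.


Build the truth table over {n, q}:
n | q | φ
---------
F | F | F
T | F | F
F | T | F
T | T | T
Counterexample at row 1: with n=F, q=F, the formula is F.

No, it is not a tautology.


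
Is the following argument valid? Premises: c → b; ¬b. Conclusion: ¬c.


This matches the form of modus tollens: the conclusion follows in every model of the premises.

Valid.


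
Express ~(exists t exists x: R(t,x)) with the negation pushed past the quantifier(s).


Negation flips each quantifier (∀↔∃) and negates the inner predicate.
¬(exists t exists x: φ) = forall t forall x: ¬φ.

forall t forall x: ~(R(t,x))


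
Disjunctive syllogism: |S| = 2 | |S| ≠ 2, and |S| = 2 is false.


Disjunctive syllogism: from (P ∨ Q) and ¬P, infer Q.
One disjunct, '|S| = 2', is ruled out; the other must hold.

|S| ≠ 2


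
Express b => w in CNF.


Step 1: Rewrite b → w as ¬b ∨ w.

(~b) | w


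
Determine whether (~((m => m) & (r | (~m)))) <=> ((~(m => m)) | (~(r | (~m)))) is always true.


Build the truth table over {m, r}:
m | r | φ
---------
False | False | True
True | False | True
False | True | True
True | True | True
Every row evaluates to true.

Yes, it is a tautology.


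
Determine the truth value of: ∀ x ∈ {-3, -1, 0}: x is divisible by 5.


Evaluate the predicate on each element: -3:F, -1:F, 0:T.
Counterexample x = -3 fails the predicate.

F


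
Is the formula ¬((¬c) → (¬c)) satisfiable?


Check all 2 assignments over {c}:
c | φ
-----
F | F
T | F
No assignment makes the formula true.

Unsatisfiable.


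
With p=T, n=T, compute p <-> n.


Substitute p=T, n=T:
p <-> n = T <-> T = T

T


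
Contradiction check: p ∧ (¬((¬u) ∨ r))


Truth table over {p, r, u}:
p | r | u | φ
-------------
F | F | F | F
T | F | F | F
F | T | F | F
T | T | F | F
F | F | T | F
T | F | T | T
F | T | T | F
T | T | T | F
Satisfying assignment at row 6: p=T, r=F, u=T gives T.

No, it is not a contradiction.


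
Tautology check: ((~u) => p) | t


Build the truth table over {p, t, u}:
p | t | u | φ
-------------
False | False | False | False
True | False | False | True
False | True | False | True
True | True | False | True
False | False | True | True
True | False | True | True
False | True | True | True
True | True | True | True
Counterexample at row 1: with p=False, t=False, u=False, the formula is False.

No, it is not a tautology.


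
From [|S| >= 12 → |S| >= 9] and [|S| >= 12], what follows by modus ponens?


Modus ponens: from (P → Q) and P, infer Q.
P = '|S| >= 12' is asserted, and P → Q holds, so Q follows.

|S| >= 9.


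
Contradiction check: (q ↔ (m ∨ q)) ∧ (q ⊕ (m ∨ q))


Truth table over {m, q}:
m | q | φ
---------
F | F | F
T | F | F
F | T | F
T | T | F
Every row is false.

Yes, it is a contradiction.


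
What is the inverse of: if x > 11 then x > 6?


The inverse of (P → Q) is (¬P → ¬Q). It is equivalent to the converse, not to the original.
Here P = 'x > 11' and Q = 'x > 6'.

If not (x > 11), then not (x > 6).


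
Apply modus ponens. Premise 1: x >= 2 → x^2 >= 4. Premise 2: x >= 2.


Modus ponens: from (P → Q) and P, infer Q.
P = 'x >= 2' is asserted, and P → Q holds, so Q follows.

x^2 >= 4.


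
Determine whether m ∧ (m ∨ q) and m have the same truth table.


Compare truth tables:
m | q | φ | ψ
-------------
F | F | F | F
T | F | T | T
F | T | F | F
T | T | T | T
The columns φ and ψ agree on every row.

Yes, they are logically equivalent.


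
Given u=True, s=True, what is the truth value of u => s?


Implication is false only when antecedent is true and consequent is false.
Substitute: u=True, s=True.
True => True evaluates to True.

True


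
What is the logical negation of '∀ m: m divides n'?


¬(∀ x: φ) = ∃ x: ¬φ, and ¬(∃ x: φ) = ∀ x: ¬φ.
Apply to the universal statement.

∃ m: ¬(m divides n)


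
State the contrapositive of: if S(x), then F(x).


The contrapositive of (P → Q) is (¬Q → ¬P); it is logically equivalent to the original.
Here P = 'S(x)' and Q = 'F(x)'.

If not (F(x)), then not (S(x)).


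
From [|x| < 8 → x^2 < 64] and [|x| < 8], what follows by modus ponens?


Modus ponens: from (P → Q) and P, infer Q.
P = '|x| < 8' is asserted, and P → Q holds, so Q follows.

x^2 < 64.


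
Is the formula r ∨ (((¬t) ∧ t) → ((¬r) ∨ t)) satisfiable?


Search for a satisfying assignment over {r, t}.
Try r=F, t=F: the formula evaluates to T.
A satisfying assignment exists.

Satisfiable.


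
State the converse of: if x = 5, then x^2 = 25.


The converse of (P → Q) is (Q → P). It is not in general equivalent to the original.
Here P = 'x = 5' and Q = 'x^2 = 25'.

If x^2 = 25, then x = 5.
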